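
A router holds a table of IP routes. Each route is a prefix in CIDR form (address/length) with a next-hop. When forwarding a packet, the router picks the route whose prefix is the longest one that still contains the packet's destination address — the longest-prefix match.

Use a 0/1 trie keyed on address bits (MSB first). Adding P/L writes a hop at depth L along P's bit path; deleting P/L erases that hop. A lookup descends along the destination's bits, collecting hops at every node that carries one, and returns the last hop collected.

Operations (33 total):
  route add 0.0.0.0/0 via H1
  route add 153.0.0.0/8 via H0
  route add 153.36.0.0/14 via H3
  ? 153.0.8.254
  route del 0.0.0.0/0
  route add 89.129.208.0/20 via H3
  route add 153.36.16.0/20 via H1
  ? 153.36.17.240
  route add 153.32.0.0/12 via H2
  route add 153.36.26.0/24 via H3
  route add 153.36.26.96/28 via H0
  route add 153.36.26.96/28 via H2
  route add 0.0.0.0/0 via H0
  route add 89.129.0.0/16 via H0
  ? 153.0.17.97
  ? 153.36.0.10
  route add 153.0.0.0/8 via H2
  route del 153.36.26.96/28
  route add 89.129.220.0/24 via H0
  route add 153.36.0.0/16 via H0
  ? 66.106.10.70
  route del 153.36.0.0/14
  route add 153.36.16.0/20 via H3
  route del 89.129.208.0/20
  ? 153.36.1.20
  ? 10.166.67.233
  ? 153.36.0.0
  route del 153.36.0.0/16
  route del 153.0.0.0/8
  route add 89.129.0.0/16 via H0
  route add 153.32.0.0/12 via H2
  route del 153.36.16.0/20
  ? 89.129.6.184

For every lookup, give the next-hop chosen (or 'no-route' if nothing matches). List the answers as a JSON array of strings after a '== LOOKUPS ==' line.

Trace:
  + 0.0.0.0/0 (H1) depth=0
  + 153.0.0.0/8 (H0) depth=8
  + 153.36.0.0/14 (H3) depth=14
  lookup 153.0.8.254: bits 1001100100 walk d0:H1→d1:-→d2:-→d3:-→d4:-→d5:-→d6:-→d7:-→d8:H0→d9:-→d10:- -> H0
  - 0.0.0.0/0 clear@0
  + 89.129.208.0/20 (H3) depth=20
  + 153.36.16.0/20 (H1) depth=20
  lookup 153.36.17.240: bits 10011001001001000001 walk d0:-→d1:-→d2:-→d3:-→d4:-→d5:-→d6:-→d7:-→d8:H0→d9:-→d10:-→d11:-→d12:-→d13:-→d14:H3→d15:-→d16:-→d17:-→d18:-→d19:-→d20:H1 -> H1
  + 153.32.0.0/12 (H2) depth=12
  + 153.36.26.0/24 (H3) depth=24
  + 153.36.26.96/28 (H0) depth=28
  + 153.36.26.96/28 (H2) depth=28
  + 0.0.0.0/0 (H0) depth=0
  + 89.129.0.0/16 (H0) depth=16
  lookup 153.0.17.97: bits 1001100100 walk d0:H0→d1:-→d2:-→d3:-→d4:-→d5:-→d6:-→d7:-→d8:H0→d9:-→d10:- -> H0
  lookup 153.36.0.10: bits 1001100100100100000 walk d0:H0→d1:-→d2:-→d3:-→d4:-→d5:-→d6:-→d7:-→d8:H0→d9:-→d10:-→d11:-→d12:H2→d13:-→d14:H3→d15:-→d16:-→d17:-→d18:-→d19:- -> H3
  + 153.0.0.0/8 (H2) depth=8
  - 153.36.26.96/28 clear@28
  + 89.129.220.0/24 (H0) depth=24
  + 153.36.0.0/16 (H0) depth=16
  lookup 66.106.10.70: bits 010 walk d0:H0→d1:-→d2:-→d3:- -> H0
  - 153.36.0.0/14 clear@14
  + 153.36.16.0/20 (H3) depth=20
  - 89.129.208.0/20 clear@20
  lookup 153.36.1.20: bits 1001100100100100000 walk d0:H0→d1:-→d2:-→d3:-→d4:-→d5:-→d6:-→d7:-→d8:H2→d9:-→d10:-→d11:-→d12:H2→d13:-→d14:-→d15:-→d16:H0→d17:-→d18:-→d19:- -> H0
  lookup 10.166.67.233: bits 0 walk d0:H0→d1:- -> H0
  lookup 153.36.0.0: bits 1001100100100100000 walk d0:H0→d1:-→d2:-→d3:-→d4:-→d5:-→d6:-→d7:-→d8:H2→d9:-→d10:-→d11:-→d12:H2→d13:-→d14:-→d15:-→d16:H0→d17:-→d18:-→d19:- -> H0
  - 153.36.0.0/16 clear@16
  - 153.0.0.0/8 clear@8
  + 89.129.0.0/16 (H0) depth=16
  + 153.32.0.0/12 (H2) depth=12
  - 153.36.16.0/20 clear@20
  lookup 89.129.6.184: bits 0101100110000001 walk d0:H0→d1:-→d2:-→d3:-→d4:-→d5:-→d6:-→d7:-→d8:-→d9:-→d10:-→d11:-→d12:-→d13:-→d14:-→d15:-→d16:H0 -> H0

== LOOKUPS ==
["H0","H1","H0","H3","H0","H0","H0","H0","H0"]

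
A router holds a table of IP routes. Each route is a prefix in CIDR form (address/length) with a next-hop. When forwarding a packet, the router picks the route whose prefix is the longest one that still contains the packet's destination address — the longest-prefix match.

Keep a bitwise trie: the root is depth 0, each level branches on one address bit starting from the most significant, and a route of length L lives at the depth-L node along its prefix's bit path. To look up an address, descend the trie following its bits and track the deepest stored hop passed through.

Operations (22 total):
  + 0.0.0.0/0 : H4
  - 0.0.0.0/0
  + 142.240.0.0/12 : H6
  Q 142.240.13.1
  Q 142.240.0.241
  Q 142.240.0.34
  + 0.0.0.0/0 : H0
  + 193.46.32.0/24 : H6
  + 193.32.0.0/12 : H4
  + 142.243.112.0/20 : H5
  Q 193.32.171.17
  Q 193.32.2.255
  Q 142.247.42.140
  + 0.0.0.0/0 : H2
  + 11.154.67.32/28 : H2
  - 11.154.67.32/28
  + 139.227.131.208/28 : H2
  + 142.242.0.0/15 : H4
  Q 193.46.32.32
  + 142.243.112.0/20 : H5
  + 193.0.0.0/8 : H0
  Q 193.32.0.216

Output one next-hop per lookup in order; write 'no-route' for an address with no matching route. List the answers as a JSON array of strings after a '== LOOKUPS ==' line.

Process each operation:
  add 0.0.0.0/0 -> H4 at depth 0
  - 0.0.0.0/0 clear@0
  add 142.240.0.0/12 -> H6 at depth 12
  lookup 142.240.13.1: bits 100011101111 walk d0:-→d1:-→d2:-→d3:-→d4:-→d5:-→d6:-→d7:-→d8:-→d9:-→d10:-→d11:-→d12:H6 -> H6
  lookup 142.240.0.241: bits 100011101111 walk d0:-→d1:-→d2:-→d3:-→d4:-→d5:-→d6:-→d7:-→d8:-→d9:-→d10:-→d11:-→d12:H6 -> H6
  lookup 142.240.0.34: bits 100011101111 walk d0:-→d1:-→d2:-→d3:-→d4:-→d5:-→d6:-→d7:-→d8:-→d9:-→d10:-→d11:-→d12:H6 -> H6
  add 0.0.0.0/0 -> H0 at depth 0
  add 193.46.32.0/24 -> H6 at depth 24
  add 193.32.0.0/12 -> H4 at depth 12
  add 142.243.112.0/20 -> H5 at depth 20
  lookup 193.32.171.17: bits 110000010010 walk d0:H0→d1:-→d2:-→d3:-→d4:-→d5:-→d6:-→d7:-→d8:-→d9:-→d10:-→d11:-→d12:H4 -> H4
  lookup 193.32.2.255: bits 110000010010 walk d0:H0→d1:-→d2:-→d3:-→d4:-→d5:-→d6:-→d7:-→d8:-→d9:-→d10:-→d11:-→d12:H4 -> H4
  lookup 142.247.42.140: bits 1000111011110 walk d0:H0→d1:-→d2:-→d3:-→d4:-→d5:-→d6:-→d7:-→d8:-→d9:-→d10:-→d11:-→d12:H6→d13:- -> H6
  add 0.0.0.0/0 -> H2 at depth 0
  add 11.154.67.32/28 -> H2 at depth 28
  - 11.154.67.32/28 clear@28
  add 139.227.131.208/28 -> H2 at depth 28
  add 142.242.0.0/15 -> H4 at depth 15
  lookup 193.46.32.32: bits 110000010010111000100000 walk d0:H2→d1:-→d2:-→d3:-→d4:-→d5:-→d6:-→d7:-→d8:-→d9:-→d10:-→d11:-→d12:H4→d13:-→d14:-→d15:-→d16:-→d17:-→d18:-→d19:-→d20:-→d21:-→d22:-→d23:-→d24:H6 -> H6
  add 142.243.112.0/20 -> H5 at depth 20
  add 193.0.0.0/8 -> H0 at depth 8
  lookup 193.32.0.216: bits 110000010010 walk d0:H2→d1:-→d2:-→d3:-→d4:-→d5:-→d6:-→d7:-→d8:H0→d9:-→d10:-→d11:-→d12:H4 -> H4

== LOOKUPS ==
["H6","H6","H6","H4","H4","H6","H6","H4"]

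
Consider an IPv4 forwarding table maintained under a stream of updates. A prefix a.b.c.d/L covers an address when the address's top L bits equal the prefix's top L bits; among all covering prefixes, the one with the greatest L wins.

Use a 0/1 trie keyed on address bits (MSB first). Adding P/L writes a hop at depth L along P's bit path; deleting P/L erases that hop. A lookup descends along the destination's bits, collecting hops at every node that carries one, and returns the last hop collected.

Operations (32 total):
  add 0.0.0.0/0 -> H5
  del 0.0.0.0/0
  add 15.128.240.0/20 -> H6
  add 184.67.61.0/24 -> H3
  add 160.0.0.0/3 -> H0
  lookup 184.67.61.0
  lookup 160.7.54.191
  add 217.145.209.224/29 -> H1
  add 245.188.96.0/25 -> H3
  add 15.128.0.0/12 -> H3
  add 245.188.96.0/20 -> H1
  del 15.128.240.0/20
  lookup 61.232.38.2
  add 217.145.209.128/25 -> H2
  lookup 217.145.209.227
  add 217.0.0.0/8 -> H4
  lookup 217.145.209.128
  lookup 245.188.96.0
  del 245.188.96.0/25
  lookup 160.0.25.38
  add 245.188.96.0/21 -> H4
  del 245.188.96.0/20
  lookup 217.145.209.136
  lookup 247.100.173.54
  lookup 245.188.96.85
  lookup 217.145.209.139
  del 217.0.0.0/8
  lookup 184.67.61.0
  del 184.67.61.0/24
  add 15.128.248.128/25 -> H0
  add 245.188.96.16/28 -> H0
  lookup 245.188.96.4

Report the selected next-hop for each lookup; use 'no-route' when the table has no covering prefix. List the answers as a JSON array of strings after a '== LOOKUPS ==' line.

Apply in order:
  + 0.0.0.0/0 (H5) depth=0
  - 0.0.0.0/0 clear@0
  + 15.128.240.0/20 (H6) depth=20
  + 184.67.61.0/24 (H3) depth=24
  + 160.0.0.0/3 (H0) depth=3
  Q 184.67.61.0: descend 101110000100001100111101 ; hops seen [H0,H3] ; pick H3
  Q 160.7.54.191: descend 101 ; hops seen [H0] ; pick H0
  + 217.145.209.224/29 (H1) depth=29
  + 245.188.96.0/25 (H3) depth=25
  + 15.128.0.0/12 (H3) depth=12
  + 245.188.96.0/20 (H1) depth=20
  - 15.128.240.0/20 clear@20
  Q 61.232.38.2: descend 00 ; hops seen [∅] ; pick no-route
  + 217.145.209.128/25 (H2) depth=25
  Q 217.145.209.227: descend 11011001100100011101000111100 ; hops seen [H2,H1] ; pick H1
  + 217.0.0.0/8 (H4) depth=8
  Q 217.145.209.128: descend 1101100110010001110100011 ; hops seen [H4,H2] ; pick H2
  Q 245.188.96.0: descend 1111010110111100011000000 ; hops seen [H1,H3] ; pick H3
  - 245.188.96.0/25 clear@25
  Q 160.0.25.38: descend 101 ; hops seen [H0] ; pick H0
  + 245.188.96.0/21 (H4) depth=21
  - 245.188.96.0/20 clear@20
  Q 217.145.209.136: descend 1101100110010001110100011 ; hops seen [H4,H2] ; pick H2
  Q 247.100.173.54: descend 111101 ; hops seen [∅] ; pick no-route
  Q 245.188.96.85: descend 1111010110111100011000000 ; hops seen [H4] ; pick H4
  Q 217.145.209.139: descend 1101100110010001110100011 ; hops seen [H4,H2] ; pick H2
  - 217.0.0.0/8 clear@8
  Q 184.67.61.0: descend 101110000100001100111101 ; hops seen [H0,H3] ; pick H3
  - 184.67.61.0/24 clear@24
  + 15.128.248.128/25 (H0) depth=25
  + 245.188.96.16/28 (H0) depth=28
  Q 245.188.96.4: descend 111101011011110001100000000 ; hops seen [H4] ; pick H4

== LOOKUPS ==
["H3","H0","no-route","H1","H2","H3","H0","H2","no-route","H4","H2","H3","H4"]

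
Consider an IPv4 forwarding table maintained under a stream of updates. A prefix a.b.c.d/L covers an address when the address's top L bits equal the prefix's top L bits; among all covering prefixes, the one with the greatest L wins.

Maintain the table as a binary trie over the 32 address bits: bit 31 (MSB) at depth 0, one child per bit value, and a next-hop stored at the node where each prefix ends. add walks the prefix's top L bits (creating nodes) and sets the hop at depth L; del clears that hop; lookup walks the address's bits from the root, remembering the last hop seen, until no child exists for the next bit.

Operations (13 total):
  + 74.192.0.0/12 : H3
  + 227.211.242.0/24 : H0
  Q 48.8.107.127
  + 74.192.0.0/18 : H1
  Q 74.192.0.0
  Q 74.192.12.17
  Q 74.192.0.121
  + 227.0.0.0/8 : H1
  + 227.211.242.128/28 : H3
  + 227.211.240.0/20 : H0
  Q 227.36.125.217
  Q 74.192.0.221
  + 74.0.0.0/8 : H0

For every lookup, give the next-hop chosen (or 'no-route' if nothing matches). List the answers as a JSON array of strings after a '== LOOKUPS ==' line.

Apply in order:
  + 74.192.0.0/12 (H3) depth=12
  + 227.211.242.0/24 (H0) depth=24
  Q 48.8.107.127: descend 0 ; hops seen [∅] ; pick no-route
  + 74.192.0.0/18 (H1) depth=18
  Q 74.192.0.0: descend 010010101100000000 ; hops seen [H3,H1] ; pick H1
  Q 74.192.12.17: descend 010010101100000000 ; hops seen [H3,H1] ; pick H1
  Q 74.192.0.121: descend 010010101100000000 ; hops seen [H3,H1] ; pick H1
  + 227.0.0.0/8 (H1) depth=8
  + 227.211.242.128/28 (H3) depth=28
  + 227.211.240.0/20 (H0) depth=20
  Q 227.36.125.217: descend 11100011 ; hops seen [H1] ; pick H1
  Q 74.192.0.221: descend 010010101100000000 ; hops seen [H3,H1] ; pick H1
  + 74.0.0.0/8 (H0) depth=8

== LOOKUPS ==
["no-route","H1","H1","H1","H1","H1"]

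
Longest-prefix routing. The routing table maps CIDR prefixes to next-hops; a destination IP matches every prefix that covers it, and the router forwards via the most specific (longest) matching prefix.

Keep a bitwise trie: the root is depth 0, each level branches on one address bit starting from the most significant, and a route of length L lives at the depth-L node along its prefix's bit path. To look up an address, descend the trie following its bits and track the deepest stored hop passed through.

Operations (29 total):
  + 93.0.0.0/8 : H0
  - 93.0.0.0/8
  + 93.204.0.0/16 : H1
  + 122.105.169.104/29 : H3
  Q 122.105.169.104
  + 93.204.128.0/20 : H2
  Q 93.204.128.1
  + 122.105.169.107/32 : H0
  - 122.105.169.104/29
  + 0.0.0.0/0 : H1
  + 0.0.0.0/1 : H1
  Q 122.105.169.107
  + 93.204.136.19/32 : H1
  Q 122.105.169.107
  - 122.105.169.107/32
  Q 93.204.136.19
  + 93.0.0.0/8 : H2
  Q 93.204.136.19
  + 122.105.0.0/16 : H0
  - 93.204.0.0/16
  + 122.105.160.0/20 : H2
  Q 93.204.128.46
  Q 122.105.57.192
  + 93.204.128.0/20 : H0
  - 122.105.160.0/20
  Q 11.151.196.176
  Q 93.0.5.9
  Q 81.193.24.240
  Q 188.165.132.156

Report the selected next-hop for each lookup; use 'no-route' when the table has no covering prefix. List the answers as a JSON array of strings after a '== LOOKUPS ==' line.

Apply in order:
  add 93.0.0.0/8 -> H0 at depth 8
  - 93.0.0.0/8 clear@8
  add 93.204.0.0/16 -> H1 at depth 16
  add 122.105.169.104/29 -> H3 at depth 29
  lookup 122.105.169.104: bits 01111010011010011010100101101 walk d0:-→d1:-→d2:-→d3:-→d4:-→d5:-→d6:-→d7:-→d8:-→d9:-→d10:-→d11:-→d12:-→d13:-→d14:-→d15:-→d16:-→d17:-→d18:-→d19:-→d20:-→d21:-→d22:-→d23:-→d24:-→d25:-→d26:-→d27:-→d28:-→d29:H3 -> H3
  add 93.204.128.0/20 -> H2 at depth 20
  lookup 93.204.128.1: bits 01011101110011001000 walk d0:-→d1:-→d2:-→d3:-→d4:-→d5:-→d6:-→d7:-→d8:-→d9:-→d10:-→d11:-→d12:-→d13:-→d14:-→d15:-→d16:H1→d17:-→d18:-→d19:-→d20:H2 -> H2
  add 122.105.169.107/32 -> H0 at depth 32
  - 122.105.169.104/29 clear@29
  add 0.0.0.0/0 -> H1 at depth 0
  add 0.0.0.0/1 -> H1 at depth 1
  lookup 122.105.169.107: bits 01111010011010011010100101101011 walk d0:H1→d1:H1→d2:-→d3:-→d4:-→d5:-→d6:-→d7:-→d8:-→d9:-→d10:-→d11:-→d12:-→d13:-→d14:-→d15:-→d16:-→d17:-→d18:-→d19:-→d20:-→d21:-→d22:-→d23:-→d24:-→d25:-→d26:-→d27:-→d28:-→d29:-→d30:-→d31:-→d32:H0 -> H0
  add 93.204.136.19/32 -> H1 at depth 32
  lookup 122.105.169.107: bits 01111010011010011010100101101011 walk d0:H1→d1:H1→d2:-→d3:-→d4:-→d5:-→d6:-→d7:-→d8:-→d9:-→d10:-→d11:-→d12:-→d13:-→d14:-→d15:-→d16:-→d17:-→d18:-→d19:-→d20:-→d21:-→d22:-→d23:-→d24:-→d25:-→d26:-→d27:-→d28:-→d29:-→d30:-→d31:-→d32:H0 -> H0
  - 122.105.169.107/32 clear@32
  lookup 93.204.136.19: bits 01011101110011001000100000010011 walk d0:H1→d1:H1→d2:-→d3:-→d4:-→d5:-→d6:-→d7:-→d8:-→d9:-→d10:-→d11:-→d12:-→d13:-→d14:-→d15:-→d16:H1→d17:-→d18:-→d19:-→d20:H2→d21:-→d22:-→d23:-→d24:-→d25:-→d26:-→d27:-→d28:-→d29:-→d30:-→d31:-→d32:H1 -> H1
  add 93.0.0.0/8 -> H2 at depth 8
  lookup 93.204.136.19: bits 01011101110011001000100000010011 walk d0:H1→d1:H1→d2:-→d3:-→d4:-→d5:-→d6:-→d7:-→d8:H2→d9:-→d10:-→d11:-→d12:-→d13:-→d14:-→d15:-→d16:H1→d17:-→d18:-→d19:-→d20:H2→d21:-→d22:-→d23:-→d24:-→d25:-→d26:-→d27:-→d28:-→d29:-→d30:-→d31:-→d32:H1 -> H1
  add 122.105.0.0/16 -> H0 at depth 16
  - 93.204.0.0/16 clear@16
  add 122.105.160.0/20 -> H2 at depth 20
  lookup 93.204.128.46: bits 01011101110011001000 walk d0:H1→d1:H1→d2:-→d3:-→d4:-→d5:-→d6:-→d7:-→d8:H2→d9:-→d10:-→d11:-→d12:-→d13:-→d14:-→d15:-→d16:-→d17:-→d18:-→d19:-→d20:H2 -> H2
  lookup 122.105.57.192: bits 0111101001101001 walk d0:H1→d1:H1→d2:-→d3:-→d4:-→d5:-→d6:-→d7:-→d8:-→d9:-→d10:-→d11:-→d12:-→d13:-→d14:-→d15:-→d16:H0 -> H0
  add 93.204.128.0/20 -> H0 at depth 20
  - 122.105.160.0/20 clear@20
  lookup 11.151.196.176: bits 0 walk d0:H1→d1:H1 -> H1
  lookup 93.0.5.9: bits 01011101 walk d0:H1→d1:H1→d2:-→d3:-→d4:-→d5:-→d6:-→d7:-→d8:H2 -> H2
  lookup 81.193.24.240: bits 0101 walk d0:H1→d1:H1→d2:-→d3:-→d4:- -> H1
  lookup 188.165.132.156: bits ε walk d0:H1 -> H1

== LOOKUPS ==
["H3","H2","H0","H0","H1","H1","H2","H0","H1","H2","H1","H1"]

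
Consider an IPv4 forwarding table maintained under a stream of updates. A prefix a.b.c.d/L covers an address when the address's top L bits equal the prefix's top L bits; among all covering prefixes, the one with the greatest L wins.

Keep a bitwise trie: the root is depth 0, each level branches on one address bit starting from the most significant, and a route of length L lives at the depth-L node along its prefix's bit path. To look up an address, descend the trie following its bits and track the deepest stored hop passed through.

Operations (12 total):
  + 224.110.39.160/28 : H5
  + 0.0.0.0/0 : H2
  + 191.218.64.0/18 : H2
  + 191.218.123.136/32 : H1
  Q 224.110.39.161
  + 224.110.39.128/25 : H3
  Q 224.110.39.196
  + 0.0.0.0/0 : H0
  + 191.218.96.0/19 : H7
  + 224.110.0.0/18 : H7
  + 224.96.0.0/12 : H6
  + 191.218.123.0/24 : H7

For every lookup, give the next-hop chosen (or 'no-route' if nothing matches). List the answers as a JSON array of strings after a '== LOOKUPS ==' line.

Process each operation:
  + 224.110.39.160/28 (H5) depth=28
  + 0.0.0.0/0 (H2) depth=0
  + 191.218.64.0/18 (H2) depth=18
  + 191.218.123.136/32 (H1) depth=32
  ? 224.110.39.161  path d0:H2→d1:-→d2:-→d3:-→d4:-→d5:-→d6:-→d7:-→d8:-→d9:-→d10:-→d11:-→d12:-→d13:-→d14:-→d15:-→d16:-→d17:-→d18:-→d19:-→d20:-→d21:-→d22:-→d23:-→d24:-→d25:-→d26:-→d27:-→d28:H5  best=H5
  + 224.110.39.128/25 (H3) depth=25
  ? 224.110.39.196  path d0:H2→d1:-→d2:-→d3:-→d4:-→d5:-→d6:-→d7:-→d8:-→d9:-→d10:-→d11:-→d12:-→d13:-→d14:-→d15:-→d16:-→d17:-→d18:-→d19:-→d20:-→d21:-→d22:-→d23:-→d24:-→d25:H3  best=H3
  + 0.0.0.0/0 (H0) depth=0
  + 191.218.96.0/19 (H7) depth=19
  + 224.110.0.0/18 (H7) depth=18
  + 224.96.0.0/12 (H6) depth=12
  + 191.218.123.0/24 (H7) depth=24

== LOOKUPS ==
["H5","H3"]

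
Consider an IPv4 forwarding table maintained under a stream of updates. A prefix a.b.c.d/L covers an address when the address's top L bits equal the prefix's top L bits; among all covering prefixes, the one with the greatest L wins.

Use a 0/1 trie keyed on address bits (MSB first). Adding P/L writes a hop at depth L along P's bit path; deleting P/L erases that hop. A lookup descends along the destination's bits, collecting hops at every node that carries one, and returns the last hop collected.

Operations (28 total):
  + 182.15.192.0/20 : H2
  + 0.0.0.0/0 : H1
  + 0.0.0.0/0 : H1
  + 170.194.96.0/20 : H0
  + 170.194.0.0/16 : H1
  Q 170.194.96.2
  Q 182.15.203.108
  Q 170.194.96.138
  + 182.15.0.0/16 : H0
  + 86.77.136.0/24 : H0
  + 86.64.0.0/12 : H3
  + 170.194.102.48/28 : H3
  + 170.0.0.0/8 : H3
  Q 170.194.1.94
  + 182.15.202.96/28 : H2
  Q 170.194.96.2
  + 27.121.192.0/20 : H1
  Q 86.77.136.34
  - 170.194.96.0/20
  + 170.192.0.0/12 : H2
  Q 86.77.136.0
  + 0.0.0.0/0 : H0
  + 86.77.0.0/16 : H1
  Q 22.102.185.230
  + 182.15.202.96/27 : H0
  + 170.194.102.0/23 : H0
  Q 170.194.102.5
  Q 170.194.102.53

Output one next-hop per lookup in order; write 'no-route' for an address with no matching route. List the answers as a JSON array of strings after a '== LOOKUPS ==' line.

Apply in order:
  add 182.15.192.0/20 -> H2 at depth 20
  add 0.0.0.0/0 -> H1 at depth 0
  add 0.0.0.0/0 -> H1 at depth 0
  add 170.194.96.0/20 -> H0 at depth 20
  add 170.194.0.0/16 -> H1 at depth 16
  ? 170.194.96.2  path d0:H1→d1:-→d2:-→d3:-→d4:-→d5:-→d6:-→d7:-→d8:-→d9:-→d10:-→d11:-→d12:-→d13:-→d14:-→d15:-→d16:H1→d17:-→d18:-→d19:-→d20:H0  best=H0
  ? 182.15.203.108  path d0:H1→d1:-→d2:-→d3:-→d4:-→d5:-→d6:-→d7:-→d8:-→d9:-→d10:-→d11:-→d12:-→d13:-→d14:-→d15:-→d16:-→d17:-→d18:-→d19:-→d20:H2  best=H2
  ? 170.194.96.138  path d0:H1→d1:-→d2:-→d3:-→d4:-→d5:-→d6:-→d7:-→d8:-→d9:-→d10:-→d11:-→d12:-→d13:-→d14:-→d15:-→d16:H1→d17:-→d18:-→d19:-→d20:H0  best=H0
  add 182.15.0.0/16 -> H0 at depth 16
  add 86.77.136.0/24 -> H0 at depth 24
  add 86.64.0.0/12 -> H3 at depth 12
  add 170.194.102.48/28 -> H3 at depth 28
  add 170.0.0.0/8 -> H3 at depth 8
  ? 170.194.1.94  path d0:H1→d1:-→d2:-→d3:-→d4:-→d5:-→d6:-→d7:-→d8:H3→d9:-→d10:-→d11:-→d12:-→d13:-→d14:-→d15:-→d16:H1→d17:-  best=H1
  add 182.15.202.96/28 -> H2 at depth 28
  ? 170.194.96.2  path d0:H1→d1:-→d2:-→d3:-→d4:-→d5:-→d6:-→d7:-→d8:H3→d9:-→d10:-→d11:-→d12:-→d13:-→d14:-→d15:-→d16:H1→d17:-→d18:-→d19:-→d20:H0→d21:-  best=H0
  add 27.121.192.0/20 -> H1 at depth 20
  ? 86.77.136.34  path d0:H1→d1:-→d2:-→d3:-→d4:-→d5:-→d6:-→d7:-→d8:-→d9:-→d10:-→d11:-→d12:H3→d13:-→d14:-→d15:-→d16:-→d17:-→d18:-→d19:-→d20:-→d21:-→d22:-→d23:-→d24:H0  best=H0
  del 170.194.96.0/20 (clear depth 20)
  add 170.192.0.0/12 -> H2 at depth 12
  ? 86.77.136.0  path d0:H1→d1:-→d2:-→d3:-→d4:-→d5:-→d6:-→d7:-→d8:-→d9:-→d10:-→d11:-→d12:H3→d13:-→d14:-→d15:-→d16:-→d17:-→d18:-→d19:-→d20:-→d21:-→d22:-→d23:-→d24:H0  best=H0
  add 0.0.0.0/0 -> H0 at depth 0
  add 86.77.0.0/16 -> H1 at depth 16
  ? 22.102.185.230  path d0:H0→d1:-→d2:-→d3:-→d4:-  best=H0
  add 182.15.202.96/27 -> H0 at depth 27
  add 170.194.102.0/23 -> H0 at depth 23
  ? 170.194.102.5  path d0:H0→d1:-→d2:-→d3:-→d4:-→d5:-→d6:-→d7:-→d8:H3→d9:-→d10:-→d11:-→d12:H2→d13:-→d14:-→d15:-→d16:H1→d17:-→d18:-→d19:-→d20:-→d21:-→d22:-→d23:H0→d24:-→d25:-→d26:-  best=H0
  ? 170.194.102.53  path d0:H0→d1:-→d2:-→d3:-→d4:-→d5:-→d6:-→d7:-→d8:H3→d9:-→d10:-→d11:-→d12:H2→d13:-→d14:-→d15:-→d16:H1→d17:-→d18:-→d19:-→d20:-→d21:-→d22:-→d23:H0→d24:-→d25:-→d26:-→d27:-→d28:H3  best=H3

== LOOKUPS ==
["H0","H2","H0","H1","H0","H0","H0","H0","H0","H3"]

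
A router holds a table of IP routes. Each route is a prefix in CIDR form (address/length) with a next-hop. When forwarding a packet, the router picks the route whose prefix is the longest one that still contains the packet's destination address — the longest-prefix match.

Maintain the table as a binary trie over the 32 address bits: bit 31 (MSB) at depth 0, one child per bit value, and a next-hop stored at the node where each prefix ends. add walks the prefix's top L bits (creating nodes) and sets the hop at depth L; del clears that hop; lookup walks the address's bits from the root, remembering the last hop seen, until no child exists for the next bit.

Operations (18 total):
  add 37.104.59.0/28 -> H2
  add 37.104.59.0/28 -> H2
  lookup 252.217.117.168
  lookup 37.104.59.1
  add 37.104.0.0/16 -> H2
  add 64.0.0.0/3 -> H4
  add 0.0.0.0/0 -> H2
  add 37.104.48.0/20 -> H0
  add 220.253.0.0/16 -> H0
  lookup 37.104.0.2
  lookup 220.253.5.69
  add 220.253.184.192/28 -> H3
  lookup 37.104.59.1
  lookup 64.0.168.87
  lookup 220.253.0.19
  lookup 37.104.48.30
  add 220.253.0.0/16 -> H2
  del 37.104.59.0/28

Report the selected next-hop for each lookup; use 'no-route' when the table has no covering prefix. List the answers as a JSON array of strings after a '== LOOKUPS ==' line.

Process each operation:
  add 37.104.59.0/28 -> H2 at depth 28
  add 37.104.59.0/28 -> H2 at depth 28
  ? 252.217.117.168  path d0:-  best=no-route
  ? 37.104.59.1  path d0:-→d1:-→d2:-→d3:-→d4:-→d5:-→d6:-→d7:-→d8:-→d9:-→d10:-→d11:-→d12:-→d13:-→d14:-→d15:-→d16:-→d17:-→d18:-→d19:-→d20:-→d21:-→d22:-→d23:-→d24:-→d25:-→d26:-→d27:-→d28:H2  best=H2
  add 37.104.0.0/16 -> H2 at depth 16
  add 64.0.0.0/3 -> H4 at depth 3
  add 0.0.0.0/0 -> H2 at depth 0
  add 37.104.48.0/20 -> H0 at depth 20
  add 220.253.0.0/16 -> H0 at depth 16
  ? 37.104.0.2  path d0:H2→d1:-→d2:-→d3:-→d4:-→d5:-→d6:-→d7:-→d8:-→d9:-→d10:-→d11:-→d12:-→d13:-→d14:-→d15:-→d16:H2→d17:-→d18:-  best=H2
  ? 220.253.5.69  path d0:H2→d1:-→d2:-→d3:-→d4:-→d5:-→d6:-→d7:-→d8:-→d9:-→d10:-→d11:-→d12:-→d13:-→d14:-→d15:-→d16:H0  best=H0
  add 220.253.184.192/28 -> H3 at depth 28
  ? 37.104.59.1  path d0:H2→d1:-→d2:-→d3:-→d4:-→d5:-→d6:-→d7:-→d8:-→d9:-→d10:-→d11:-→d12:-→d13:-→d14:-→d15:-→d16:H2→d17:-→d18:-→d19:-→d20:H0→d21:-→d22:-→d23:-→d24:-→d25:-→d26:-→d27:-→d28:H2  best=H2
  ? 64.0.168.87  path d0:H2→d1:-→d2:-→d3:H4  best=H4
  ? 220.253.0.19  path d0:H2→d1:-→d2:-→d3:-→d4:-→d5:-→d6:-→d7:-→d8:-→d9:-→d10:-→d11:-→d12:-→d13:-→d14:-→d15:-→d16:H0  best=H0
  ? 37.104.48.30  path d0:H2→d1:-→d2:-→d3:-→d4:-→d5:-→d6:-→d7:-→d8:-→d9:-→d10:-→d11:-→d12:-→d13:-→d14:-→d15:-→d16:H2→d17:-→d18:-→d19:-→d20:H0  best=H0
  add 220.253.0.0/16 -> H2 at depth 16
  - 37.104.59.0/28 clear@28

== LOOKUPS ==
["no-route","H2","H2","H0","H2","H4","H0","H0"]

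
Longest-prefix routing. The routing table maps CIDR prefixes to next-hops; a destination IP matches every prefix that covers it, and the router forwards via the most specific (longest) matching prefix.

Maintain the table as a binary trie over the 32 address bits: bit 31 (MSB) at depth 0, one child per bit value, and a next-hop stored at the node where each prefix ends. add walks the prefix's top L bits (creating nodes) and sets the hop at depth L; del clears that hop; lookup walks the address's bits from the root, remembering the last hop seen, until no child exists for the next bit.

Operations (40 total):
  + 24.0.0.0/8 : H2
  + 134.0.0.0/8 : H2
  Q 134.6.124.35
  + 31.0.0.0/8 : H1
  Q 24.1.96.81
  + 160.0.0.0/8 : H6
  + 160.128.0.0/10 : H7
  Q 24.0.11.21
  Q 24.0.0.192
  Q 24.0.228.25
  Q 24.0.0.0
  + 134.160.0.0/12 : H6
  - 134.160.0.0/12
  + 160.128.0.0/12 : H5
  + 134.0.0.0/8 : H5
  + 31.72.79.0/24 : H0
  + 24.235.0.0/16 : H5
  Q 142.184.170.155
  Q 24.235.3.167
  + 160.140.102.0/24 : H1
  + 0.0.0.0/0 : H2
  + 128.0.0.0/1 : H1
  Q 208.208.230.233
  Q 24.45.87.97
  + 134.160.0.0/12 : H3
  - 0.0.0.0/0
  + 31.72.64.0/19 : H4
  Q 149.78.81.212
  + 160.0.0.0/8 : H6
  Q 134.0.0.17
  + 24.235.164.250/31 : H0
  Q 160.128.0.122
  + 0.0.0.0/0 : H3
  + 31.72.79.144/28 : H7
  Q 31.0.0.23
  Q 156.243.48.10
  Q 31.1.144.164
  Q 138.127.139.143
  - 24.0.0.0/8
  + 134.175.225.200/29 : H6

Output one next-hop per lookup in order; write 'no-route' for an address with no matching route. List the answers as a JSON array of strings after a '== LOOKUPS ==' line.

Apply in order:
  add 24.0.0.0/8 -> H2 at depth 8
  add 134.0.0.0/8 -> H2 at depth 8
  lookup 134.6.124.35: bits 10000110 walk d0:-→d1:-→d2:-→d3:-→d4:-→d5:-→d6:-→d7:-→d8:H2 -> H2
  add 31.0.0.0/8 -> H1 at depth 8
  lookup 24.1.96.81: bits 00011000 walk d0:-→d1:-→d2:-→d3:-→d4:-→d5:-→d6:-→d7:-→d8:H2 -> H2
  add 160.0.0.0/8 -> H6 at depth 8
  add 160.128.0.0/10 -> H7 at depth 10
  lookup 24.0.11.21: bits 00011000 walk d0:-→d1:-→d2:-→d3:-→d4:-→d5:-→d6:-→d7:-→d8:H2 -> H2
  lookup 24.0.0.192: bits 00011000 walk d0:-→d1:-→d2:-→d3:-→d4:-→d5:-→d6:-→d7:-→d8:H2 -> H2
  lookup 24.0.228.25: bits 00011000 walk d0:-→d1:-→d2:-→d3:-→d4:-→d5:-→d6:-→d7:-→d8:H2 -> H2
  lookup 24.0.0.0: bits 00011000 walk d0:-→d1:-→d2:-→d3:-→d4:-→d5:-→d6:-→d7:-→d8:H2 -> H2
  add 134.160.0.0/12 -> H6 at depth 12
  del 134.160.0.0/12 (clear depth 12)
  add 160.128.0.0/12 -> H5 at depth 12
  add 134.0.0.0/8 -> H5 at depth 8
  add 31.72.79.0/24 -> H0 at depth 24
  add 24.235.0.0/16 -> H5 at depth 16
  lookup 142.184.170.155: bits 1000 walk d0:-→d1:-→d2:-→d3:-→d4:- -> no-route
  lookup 24.235.3.167: bits 0001100011101011 walk d0:-→d1:-→d2:-→d3:-→d4:-→d5:-→d6:-→d7:-→d8:H2→d9:-→d10:-→d11:-→d12:-→d13:-→d14:-→d15:-→d16:H5 -> H5
  add 160.140.102.0/24 -> H1 at depth 24
  add 0.0.0.0/0 -> H2 at depth 0
  add 128.0.0.0/1 -> H1 at depth 1
  lookup 208.208.230.233: bits 1 walk d0:H2→d1:H1 -> H1
  lookup 24.45.87.97: bits 00011000 walk d0:H2→d1:-→d2:-→d3:-→d4:-→d5:-→d6:-→d7:-→d8:H2 -> H2
  add 134.160.0.0/12 -> H3 at depth 12
  del 0.0.0.0/0 (clear depth 0)
  add 31.72.64.0/19 -> H4 at depth 19
  lookup 149.78.81.212: bits 100 walk d0:-→d1:H1→d2:-→d3:- -> H1
  add 160.0.0.0/8 -> H6 at depth 8
  lookup 134.0.0.17: bits 10000110 walk d0:-→d1:H1→d2:-→d3:-→d4:-→d5:-→d6:-→d7:-→d8:H5 -> H5
  add 24.235.164.250/31 -> H0 at depth 31
  lookup 160.128.0.122: bits 101000001000 walk d0:-→d1:H1→d2:-→d3:-→d4:-→d5:-→d6:-→d7:-→d8:H6→d9:-→d10:H7→d11:-→d12:H5 -> H5
  add 0.0.0.0/0 -> H3 at depth 0
  add 31.72.79.144/28 -> H7 at depth 28
  lookup 31.0.0.23: bits 000111110 walk d0:H3→d1:-→d2:-→d3:-→d4:-→d5:-→d6:-→d7:-→d8:H1→d9:- -> H1
  lookup 156.243.48.10: bits 100 walk d0:H3→d1:H1→d2:-→d3:- -> H1
  lookup 31.1.144.164: bits 000111110 walk d0:H3→d1:-→d2:-→d3:-→d4:-→d5:-→d6:-→d7:-→d8:H1→d9:- -> H1
  lookup 138.127.139.143: bits 1000 walk d0:H3→d1:H1→d2:-→d3:-→d4:- -> H1
  del 24.0.0.0/8 (clear depth 8)
  add 134.175.225.200/29 -> H6 at depth 29

== LOOKUPS ==
["H2","H2","H2","H2","H2","H2","no-route","H5","H1","H2","H1","H5","H5","H1","H1","H1","H1"]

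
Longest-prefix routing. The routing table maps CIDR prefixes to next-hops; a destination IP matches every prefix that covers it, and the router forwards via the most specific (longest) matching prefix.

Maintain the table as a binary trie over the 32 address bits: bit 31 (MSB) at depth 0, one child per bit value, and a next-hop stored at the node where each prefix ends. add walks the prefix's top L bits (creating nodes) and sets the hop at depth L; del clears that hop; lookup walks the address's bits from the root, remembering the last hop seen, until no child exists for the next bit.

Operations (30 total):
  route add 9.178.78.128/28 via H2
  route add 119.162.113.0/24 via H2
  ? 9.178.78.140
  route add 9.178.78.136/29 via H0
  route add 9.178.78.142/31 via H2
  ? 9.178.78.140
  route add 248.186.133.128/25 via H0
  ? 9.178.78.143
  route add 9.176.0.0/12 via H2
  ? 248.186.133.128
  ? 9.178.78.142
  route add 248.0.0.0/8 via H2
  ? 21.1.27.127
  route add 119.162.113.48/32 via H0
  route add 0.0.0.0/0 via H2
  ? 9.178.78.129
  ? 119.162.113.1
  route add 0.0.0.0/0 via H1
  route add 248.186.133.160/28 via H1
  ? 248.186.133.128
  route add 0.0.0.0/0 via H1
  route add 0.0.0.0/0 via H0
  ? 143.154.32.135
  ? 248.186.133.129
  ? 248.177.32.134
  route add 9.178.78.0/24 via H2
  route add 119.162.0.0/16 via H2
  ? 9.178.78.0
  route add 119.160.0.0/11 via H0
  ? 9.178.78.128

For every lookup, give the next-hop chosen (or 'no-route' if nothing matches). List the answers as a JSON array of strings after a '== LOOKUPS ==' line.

Process each operation:
  + 9.178.78.128/28 (H2) depth=28
  + 119.162.113.0/24 (H2) depth=24
  ? 9.178.78.140  path d0:-→d1:-→d2:-→d3:-→d4:-→d5:-→d6:-→d7:-→d8:-→d9:-→d10:-→d11:-→d12:-→d13:-→d14:-→d15:-→d16:-→d17:-→d18:-→d19:-→d20:-→d21:-→d22:-→d23:-→d24:-→d25:-→d26:-→d27:-→d28:H2  best=H2
  + 9.178.78.136/29 (H0) depth=29
  + 9.178.78.142/31 (H2) depth=31
  ? 9.178.78.140  path d0:-→d1:-→d2:-→d3:-→d4:-→d5:-→d6:-→d7:-→d8:-→d9:-→d10:-→d11:-→d12:-→d13:-→d14:-→d15:-→d16:-→d17:-→d18:-→d19:-→d20:-→d21:-→d22:-→d23:-→d24:-→d25:-→d26:-→d27:-→d28:H2→d29:H0→d30:-  best=H0
  + 248.186.133.128/25 (H0) depth=25
  ? 9.178.78.143  path d0:-→d1:-→d2:-→d3:-→d4:-→d5:-→d6:-→d7:-→d8:-→d9:-→d10:-→d11:-→d12:-→d13:-→d14:-→d15:-→d16:-→d17:-→d18:-→d19:-→d20:-→d21:-→d22:-→d23:-→d24:-→d25:-→d26:-→d27:-→d28:H2→d29:H0→d30:-→d31:H2  best=H2
  + 9.176.0.0/12 (H2) depth=12
  ? 248.186.133.128  path d0:-→d1:-→d2:-→d3:-→d4:-→d5:-→d6:-→d7:-→d8:-→d9:-→d10:-→d11:-→d12:-→d13:-→d14:-→d15:-→d16:-→d17:-→d18:-→d19:-→d20:-→d21:-→d22:-→d23:-→d24:-→d25:H0  best=H0
  ? 9.178.78.142  path d0:-→d1:-→d2:-→d3:-→d4:-→d5:-→d6:-→d7:-→d8:-→d9:-→d10:-→d11:-→d12:H2→d13:-→d14:-→d15:-→d16:-→d17:-→d18:-→d19:-→d20:-→d21:-→d22:-→d23:-→d24:-→d25:-→d26:-→d27:-→d28:H2→d29:H0→d30:-→d31:H2  best=H2
  + 248.0.0.0/8 (H2) depth=8
  ? 21.1.27.127  path d0:-→d1:-→d2:-→d3:-  best=no-route
  + 119.162.113.48/32 (H0) depth=32
  + 0.0.0.0/0 (H2) depth=0
  ? 9.178.78.129  path d0:H2→d1:-→d2:-→d3:-→d4:-→d5:-→d6:-→d7:-→d8:-→d9:-→d10:-→d11:-→d12:H2→d13:-→d14:-→d15:-→d16:-→d17:-→d18:-→d19:-→d20:-→d21:-→d22:-→d23:-→d24:-→d25:-→d26:-→d27:-→d28:H2  best=H2
  ? 119.162.113.1  path d0:H2→d1:-→d2:-→d3:-→d4:-→d5:-→d6:-→d7:-→d8:-→d9:-→d10:-→d11:-→d12:-→d13:-→d14:-→d15:-→d16:-→d17:-→d18:-→d19:-→d20:-→d21:-→d22:-→d23:-→d24:H2→d25:-→d26:-  best=H2
  + 0.0.0.0/0 (H1) depth=0
  + 248.186.133.160/28 (H1) depth=28
  ? 248.186.133.128  path d0:H1→d1:-→d2:-→d3:-→d4:-→d5:-→d6:-→d7:-→d8:H2→d9:-→d10:-→d11:-→d12:-→d13:-→d14:-→d15:-→d16:-→d17:-→d18:-→d19:-→d20:-→d21:-→d22:-→d23:-→d24:-→d25:H0→d26:-  best=H0
  + 0.0.0.0/0 (H1) depth=0
  + 0.0.0.0/0 (H0) depth=0
  ? 143.154.32.135  path d0:H0→d1:-  best=H0
  ? 248.186.133.129  path d0:H0→d1:-→d2:-→d3:-→d4:-→d5:-→d6:-→d7:-→d8:H2→d9:-→d10:-→d11:-→d12:-→d13:-→d14:-→d15:-→d16:-→d17:-→d18:-→d19:-→d20:-→d21:-→d22:-→d23:-→d24:-→d25:H0→d26:-  best=H0
  ? 248.177.32.134  path d0:H0→d1:-→d2:-→d3:-→d4:-→d5:-→d6:-→d7:-→d8:H2→d9:-→d10:-→d11:-→d12:-  best=H2
  + 9.178.78.0/24 (H2) depth=24
  + 119.162.0.0/16 (H2) depth=16
  ? 9.178.78.0  path d0:H0→d1:-→d2:-→d3:-→d4:-→d5:-→d6:-→d7:-→d8:-→d9:-→d10:-→d11:-→d12:H2→d13:-→d14:-→d15:-→d16:-→d17:-→d18:-→d19:-→d20:-→d21:-→d22:-→d23:-→d24:H2  best=H2
  + 119.160.0.0/11 (H0) depth=11
  ? 9.178.78.128  path d0:H0→d1:-→d2:-→d3:-→d4:-→d5:-→d6:-→d7:-→d8:-→d9:-→d10:-→d11:-→d12:H2→d13:-→d14:-→d15:-→d16:-→d17:-→d18:-→d19:-→d20:-→d21:-→d22:-→d23:-→d24:H2→d25:-→d26:-→d27:-→d28:H2  best=H2

== LOOKUPS ==
["H2","H0","H2","H0","H2","no-route","H2","H2","H0","H0","H0","H2","H2","H2"]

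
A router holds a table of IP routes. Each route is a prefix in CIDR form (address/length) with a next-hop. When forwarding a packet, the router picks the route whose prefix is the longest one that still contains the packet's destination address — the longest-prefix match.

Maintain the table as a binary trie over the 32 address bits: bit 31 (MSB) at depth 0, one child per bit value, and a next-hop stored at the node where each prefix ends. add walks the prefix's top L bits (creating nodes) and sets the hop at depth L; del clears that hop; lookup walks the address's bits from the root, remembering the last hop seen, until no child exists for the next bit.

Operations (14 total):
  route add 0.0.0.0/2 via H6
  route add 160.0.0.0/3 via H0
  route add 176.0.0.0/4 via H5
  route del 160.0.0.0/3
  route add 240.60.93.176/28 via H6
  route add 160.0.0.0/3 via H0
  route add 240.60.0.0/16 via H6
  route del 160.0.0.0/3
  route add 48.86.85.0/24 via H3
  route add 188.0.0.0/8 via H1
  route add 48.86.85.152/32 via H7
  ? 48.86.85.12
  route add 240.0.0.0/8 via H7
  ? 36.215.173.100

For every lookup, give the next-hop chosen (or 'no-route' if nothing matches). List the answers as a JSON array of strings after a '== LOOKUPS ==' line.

Apply in order:
  add 0.0.0.0/2 -> H6 at depth 2
  add 160.0.0.0/3 -> H0 at depth 3
  add 176.0.0.0/4 -> H5 at depth 4
  del 160.0.0.0/3 (clear depth 3)
  add 240.60.93.176/28 -> H6 at depth 28
  add 160.0.0.0/3 -> H0 at depth 3
  add 240.60.0.0/16 -> H6 at depth 16
  del 160.0.0.0/3 (clear depth 3)
  add 48.86.85.0/24 -> H3 at depth 24
  add 188.0.0.0/8 -> H1 at depth 8
  add 48.86.85.152/32 -> H7 at depth 32
  Q 48.86.85.12: descend 001100000101011001010101 ; hops seen [H6,H3] ; pick H3
  add 240.0.0.0/8 -> H7 at depth 8
  Q 36.215.173.100: descend 001 ; hops seen [H6] ; pick H6

== LOOKUPS ==
["H3","H6"]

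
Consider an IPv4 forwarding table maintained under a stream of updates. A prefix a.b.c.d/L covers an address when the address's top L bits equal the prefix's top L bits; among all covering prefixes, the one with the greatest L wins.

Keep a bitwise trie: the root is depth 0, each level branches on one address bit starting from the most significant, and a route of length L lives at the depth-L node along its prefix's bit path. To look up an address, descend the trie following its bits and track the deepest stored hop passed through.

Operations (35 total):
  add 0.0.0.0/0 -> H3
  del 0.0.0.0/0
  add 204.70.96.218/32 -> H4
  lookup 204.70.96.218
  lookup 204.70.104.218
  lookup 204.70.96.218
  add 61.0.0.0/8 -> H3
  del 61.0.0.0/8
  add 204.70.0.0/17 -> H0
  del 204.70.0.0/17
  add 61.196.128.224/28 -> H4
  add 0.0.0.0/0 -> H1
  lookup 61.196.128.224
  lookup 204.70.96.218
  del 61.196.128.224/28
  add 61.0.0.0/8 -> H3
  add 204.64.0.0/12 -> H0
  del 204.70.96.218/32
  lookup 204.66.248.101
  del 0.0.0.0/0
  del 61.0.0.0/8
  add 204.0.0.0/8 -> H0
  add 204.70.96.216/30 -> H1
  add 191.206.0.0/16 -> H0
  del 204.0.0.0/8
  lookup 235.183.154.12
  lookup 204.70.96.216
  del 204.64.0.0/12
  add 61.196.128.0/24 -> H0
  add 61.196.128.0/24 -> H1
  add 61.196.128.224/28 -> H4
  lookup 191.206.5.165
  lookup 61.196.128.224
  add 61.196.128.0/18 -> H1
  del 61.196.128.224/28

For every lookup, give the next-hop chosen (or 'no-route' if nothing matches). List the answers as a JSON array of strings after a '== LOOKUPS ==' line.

Process each operation:
  add 0.0.0.0/0 -> H3 at depth 0
  - 0.0.0.0/0 clear@0
  add 204.70.96.218/32 -> H4 at depth 32
  lookup 204.70.96.218: bits 11001100010001100110000011011010 walk d0:-→d1:-→d2:-→d3:-→d4:-→d5:-→d6:-→d7:-→d8:-→d9:-→d10:-→d11:-→d12:-→d13:-→d14:-→d15:-→d16:-→d17:-→d18:-→d19:-→d20:-→d21:-→d22:-→d23:-→d24:-→d25:-→d26:-→d27:-→d28:-→d29:-→d30:-→d31:-→d32:H4 -> H4
  lookup 204.70.104.218: bits 11001100010001100110 walk d0:-→d1:-→d2:-→d3:-→d4:-→d5:-→d6:-→d7:-→d8:-→d9:-→d10:-→d11:-→d12:-→d13:-→d14:-→d15:-→d16:-→d17:-→d18:-→d19:-→d20:- -> no-route
  lookup 204.70.96.218: bits 11001100010001100110000011011010 walk d0:-→d1:-→d2:-→d3:-→d4:-→d5:-→d6:-→d7:-→d8:-→d9:-→d10:-→d11:-→d12:-→d13:-→d14:-→d15:-→d16:-→d17:-→d18:-→d19:-→d20:-→d21:-→d22:-→d23:-→d24:-→d25:-→d26:-→d27:-→d28:-→d29:-→d30:-→d31:-→d32:H4 -> H4
  add 61.0.0.0/8 -> H3 at depth 8
  - 61.0.0.0/8 clear@8
  add 204.70.0.0/17 -> H0 at depth 17
  - 204.70.0.0/17 clear@17
  add 61.196.128.224/28 -> H4 at depth 28
  add 0.0.0.0/0 -> H1 at depth 0
  lookup 61.196.128.224: bits 0011110111000100100000001110 walk d0:H1→d1:-→d2:-→d3:-→d4:-→d5:-→d6:-→d7:-→d8:-→d9:-→d10:-→d11:-→d12:-→d13:-→d14:-→d15:-→d16:-→d17:-→d18:-→d19:-→d20:-→d21:-→d22:-→d23:-→d24:-→d25:-→d26:-→d27:-→d28:H4 -> H4
  lookup 204.70.96.218: bits 11001100010001100110000011011010 walk d0:H1→d1:-→d2:-→d3:-→d4:-→d5:-→d6:-→d7:-→d8:-→d9:-→d10:-→d11:-→d12:-→d13:-→d14:-→d15:-→d16:-→d17:-→d18:-→d19:-→d20:-→d21:-→d22:-→d23:-→d24:-→d25:-→d26:-→d27:-→d28:-→d29:-→d30:-→d31:-→d32:H4 -> H4
  - 61.196.128.224/28 clear@28
  add 61.0.0.0/8 -> H3 at depth 8
  add 204.64.0.0/12 -> H0 at depth 12
  - 204.70.96.218/32 clear@32
  lookup 204.66.248.101: bits 1100110001000 walk d0:H1→d1:-→d2:-→d3:-→d4:-→d5:-→d6:-→d7:-→d8:-→d9:-→d10:-→d11:-→d12:H0→d13:- -> H0
  - 0.0.0.0/0 clear@0
  - 61.0.0.0/8 clear@8
  add 204.0.0.0/8 -> H0 at depth 8
  add 204.70.96.216/30 -> H1 at depth 30
  add 191.206.0.0/16 -> H0 at depth 16
  - 204.0.0.0/8 clear@8
  lookup 235.183.154.12: bits 11 walk d0:-→d1:-→d2:- -> no-route
  lookup 204.70.96.216: bits 110011000100011001100000110110 walk d0:-→d1:-→d2:-→d3:-→d4:-→d5:-→d6:-→d7:-→d8:-→d9:-→d10:-→d11:-→d12:H0→d13:-→d14:-→d15:-→d16:-→d17:-→d18:-→d19:-→d20:-→d21:-→d22:-→d23:-→d24:-→d25:-→d26:-→d27:-→d28:-→d29:-→d30:H1 -> H1
  - 204.64.0.0/12 clear@12
  add 61.196.128.0/24 -> H0 at depth 24
  add 61.196.128.0/24 -> H1 at depth 24
  add 61.196.128.224/28 -> H4 at depth 28
  lookup 191.206.5.165: bits 1011111111001110 walk d0:-→d1:-→d2:-→d3:-→d4:-→d5:-→d6:-→d7:-→d8:-→d9:-→d10:-→d11:-→d12:-→d13:-→d14:-→d15:-→d16:H0 -> H0
  lookup 61.196.128.224: bits 0011110111000100100000001110 walk d0:-→d1:-→d2:-→d3:-→d4:-→d5:-→d6:-→d7:-→d8:-→d9:-→d10:-→d11:-→d12:-→d13:-→d14:-→d15:-→d16:-→d17:-→d18:-→d19:-→d20:-→d21:-→d22:-→d23:-→d24:H1→d25:-→d26:-→d27:-→d28:H4 -> H4
  add 61.196.128.0/18 -> H1 at depth 18
  - 61.196.128.224/28 clear@28

== LOOKUPS ==
["H4","no-route","H4","H4","H4","H0","no-route","H1","H0","H4"]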